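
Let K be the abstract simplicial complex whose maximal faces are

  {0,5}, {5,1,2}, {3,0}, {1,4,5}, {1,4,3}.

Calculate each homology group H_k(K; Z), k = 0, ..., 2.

K has 6 vertices, 9 edges, 3 triangles.
rank ∂_0 = 0, rank ∂_1 = 5 ⇒ b_0 = 6 − 0 − 5 = 1; all invariant factors of ∂_1 are 1 so no torsion. So H_0 ≅ Z.
rank ∂_1 = 5, rank ∂_2 = 3 ⇒ b_1 = 9 − 5 − 3 = 1; all invariant factors of ∂_2 are 1 so no torsion. So H_1 ≅ Z.
rank ∂_2 = 3, rank ∂_3 = 0 ⇒ b_2 = 3 − 3 − 0 = 0. So H_2 ≅ 0.

H_0 ≅ Z,  H_1 ≅ Z,  H_2 = 0.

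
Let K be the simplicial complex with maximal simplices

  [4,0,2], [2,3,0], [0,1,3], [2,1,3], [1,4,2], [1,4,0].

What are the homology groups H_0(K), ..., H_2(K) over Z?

H_0 ≅ Z,  H_1 = 0,  H_2 ≅ Z.

Take the total order 0 < 1 < 2 < 3 < 4 on the vertex set. Then K (dimension 2) consists of the simplices:

  0-simplices (5): [0], [1], [2], [3], [4]
  1-simplices (9): [0,1], [0,2], [0,3], [0,4], [1,2], [1,3], [1,4], [2,3], [2,4]
  2-simplices (6): [0,1,3], [0,1,4], [0,2,3], [0,2,4], [1,2,3], [1,2,4]

giving chain groups C_0 ≅ Z^5, C_1 ≅ Z^9, C_2 ≅ Z^6.

∂_1: C_1 → C_0 is given by ∂[p,q] = [q] − [p].
The 5×9 boundary matrix has rank 4 and Smith normal form diag(1,1,1,1).

The boundary map ∂_2: C_2 → C_1 sends each 2-simplex [p,q,r] to [q,r] − [p,r] + [p,q]. For instance
  ∂[0,2,3] = [2,3] − [0,3] + [0,2],
  ∂[1,2,4] = [2,4] − [1,4] + [1,2].
The resulting 9×6 matrix has rank 5, and its Smith normal form has invariant factors (1,1,1,1,1).

Computing H_k = (kernel of ∂_k) / (image of ∂_{k+1}):

  H_0: rank C_0 − rank ∂_1 = 5 − 4 = 1, and the invariant factors of ∂_1 are all 1, so H_0 = Z.
  H_1: rank ker ∂_1 − rank ∂_2 = (9 − 4) − 5 = 0, and the invariant factors of ∂_2 are all 1, so H_1 = 0.
  H_2: rank ker ∂_2 − rank ∂_3 = (6 − 5) − 0 = 1, and there is no ∂_3, so H_2 = Z.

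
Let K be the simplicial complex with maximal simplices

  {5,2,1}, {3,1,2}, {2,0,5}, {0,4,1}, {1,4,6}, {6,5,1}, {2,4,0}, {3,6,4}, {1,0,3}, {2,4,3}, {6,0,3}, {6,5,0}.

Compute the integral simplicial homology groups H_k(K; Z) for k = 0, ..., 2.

H_0 = Z,  H_1 = Z/2Z,  H_2 = 0.

Order the vertices as 0 < 1 < 2 < 3 < 4 < 5 < 6. Listing each simplex with vertices in this order, K has dimension 2 with simplices:

  0-simplices (7): [0], [1], [2], [3], [4], [5], [6]
  1-simplices (18): [0,1], [0,2], [0,3], [0,4], [0,5], [0,6], [1,2], [1,3], [1,4], [1,5], [1,6], [2,3], [2,4], [2,5], [3,4], [3,6], [4,6], [5,6]
  2-simplices (12): [0,1,3], [0,1,4], [0,2,4], [0,2,5], [0,3,6], [0,5,6], [1,2,3], [1,2,5], [1,4,6], [1,5,6], [2,3,4], [3,4,6]

so the chain groups are C_0 ≅ Z^7, C_1 ≅ Z^18, C_2 ≅ Z^12.

Boundary ∂_1: C_1 → C_0 maps an edge to its endpoints' difference, ∂[p,q] = q − p. For instance
  ∂[1,4] = [4] − [1].
As a 7×18 matrix over Z this has rank 6, with invariant factors (1,1,1,1,1,1).

The boundary map ∂_2: C_2 → C_1 maps a triangle to the signed sum of its edges. For instance
  ∂[2,3,4] = [3,4] − [2,4] + [2,3],
  ∂[3,4,6] = [4,6] − [3,6] + [3,4].
As a 18×12 matrix over Z this has rank 12, with invariant factors (1,1,1,1,1,1,1,1,1,1,1,2).

Reading off H_k = ker ∂_k / im ∂_{k+1}:

  H_0: rank C_0 − rank ∂_1 = 7 − 6 = 1, and the invariant factors of ∂_1 are all 1, so H_0 ≅ Z.
  H_1: rank ker ∂_1 − rank ∂_2 = (18 − 6) − 12 = 0, and ∂_2 has invariant factor 2 > 1, so H_1 ≅ Z/2Z.
  H_2: rank ker ∂_2 − rank ∂_3 = (12 − 12) − 0 = 0, and there is no ∂_3, so H_2 ≅ 0.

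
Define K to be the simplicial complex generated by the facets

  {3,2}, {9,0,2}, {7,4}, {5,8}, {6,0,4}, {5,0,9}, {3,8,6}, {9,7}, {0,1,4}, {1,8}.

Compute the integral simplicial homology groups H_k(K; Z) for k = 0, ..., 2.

H_0 ≅ Z,  H_1 ≅ Z^4,  H_2 = 0.

Order the vertices as 0 < 1 < 2 < 3 < 4 < 5 < 6 < 7 < 8 < 9. Listing each simplex with vertices in this order, K has dimension 2 with simplices:

  0-simplices (10): [0], [1], [2], [3], [4], [5], [6], [7], [8], [9]
  1-simplices (18): [0,1], [0,2], [0,4], [0,5], [0,6], [0,9], [1,4], [1,8], [2,3], [2,9], [3,6], [3,8], [4,6], [4,7], [5,8], [5,9], [6,8], [7,9]
  2-simplices (5): [0,1,4], [0,2,9], [0,4,6], [0,5,9], [3,6,8]

so the chain groups are C_0 ≅ Z^10, C_1 ≅ Z^18, C_2 ≅ Z^5.

Boundary ∂_1: C_1 → C_0 is given by ∂[p,q] = [q] − [p].
As a 10×18 matrix over Z this has rank 9, with invariant factors (1,1,1,1,1,1,1,1,1).

Boundary ∂_2: C_2 → C_1 acts by ∂[p,q,r] = [q,r] − [p,r] + [p,q]. For instance
  ∂[0,1,4] = [1,4] − [0,4] + [0,1],
  ∂[3,6,8] = [6,8] − [3,8] + [3,6].
As a 18×5 matrix over Z this has rank 5, with invariant factors (1,1,1,1,1).

Now H_k = ker ∂_k / im ∂_{k+1}, so:

  H_0: rank C_0 − rank ∂_1 = 10 − 9 = 1, and the invariant factors of ∂_1 are all 1, so H_0 ≅ Z.
  H_1: rank ker ∂_1 − rank ∂_2 = (18 − 9) − 5 = 4, and the invariant factors of ∂_2 are all 1, so H_1 ≅ Z^4.
  H_2: rank ker ∂_2 − rank ∂_3 = (5 − 5) − 0 = 0, and there is no ∂_3, so H_2 ≅ 0.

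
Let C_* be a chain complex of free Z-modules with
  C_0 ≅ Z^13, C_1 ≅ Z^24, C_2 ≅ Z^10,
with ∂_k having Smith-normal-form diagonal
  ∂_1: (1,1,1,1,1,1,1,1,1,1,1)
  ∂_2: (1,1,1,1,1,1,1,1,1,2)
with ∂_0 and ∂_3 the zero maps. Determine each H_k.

H_0 = Z^2,  H_1 = Z^3 ⊕ Z/2,  H_2 = 0.

H_0: b_0 = 13 − 0 − 11 = 2; torsion from ∂_1 factors > 1: none. So H_0 = Z^2.
H_1: b_1 = 24 − 11 − 10 = 3; torsion from ∂_2 factors > 1: [2]. So H_1 = Z^3 ⊕ Z/2.
H_2: b_2 = 10 − 10 − 0 = 0; torsion from ∂_3 factors > 1: none. So H_2 = 0.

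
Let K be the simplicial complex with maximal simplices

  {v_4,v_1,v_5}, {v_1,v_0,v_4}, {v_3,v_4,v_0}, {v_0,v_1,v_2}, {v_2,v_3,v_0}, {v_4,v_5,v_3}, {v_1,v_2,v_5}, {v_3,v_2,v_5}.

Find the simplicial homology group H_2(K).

H_2 = Z.

K has 6 vertices, 12 edges, 8 triangles.
rank ∂_2 = 7, rank ∂_3 = 0 ⇒ b_2 = 8 − 7 − 0 = 1. So H_2 ≅ Z.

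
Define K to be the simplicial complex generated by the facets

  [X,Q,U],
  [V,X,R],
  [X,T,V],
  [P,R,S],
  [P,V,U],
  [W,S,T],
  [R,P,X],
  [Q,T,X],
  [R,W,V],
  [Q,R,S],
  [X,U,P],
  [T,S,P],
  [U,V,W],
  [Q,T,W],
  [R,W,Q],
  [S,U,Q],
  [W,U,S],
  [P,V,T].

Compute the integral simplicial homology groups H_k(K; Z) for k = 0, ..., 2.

Order the vertices as P < Q < R < S < T < U < V < W < X. Listing each simplex with vertices in this order, K has dimension 2 with simplices:

  0-simplices (9): P, Q, R, S, T, U, V, W, X
  1-simplices (27): PR, PS, PT, PU, PV, PX, QR, QS, QT, QU, QW, QX, RS, RV, RW, RX, ST, SU, SW, TV, TW, TX, UV, UW, UX, VW, VX
  2-simplices (18): PRS, PRX, PST, PTV, PUV, PUX, QRS, QRW, QSU, QTW, QTX, QUX, RVW, RVX, STW, SUW, TVX, UVW

giving chain groups C_0 ≅ Z^9, C_1 ≅ Z^27, C_2 ≅ Z^18.

∂_1: C_1 → C_0 is given by ∂[p,q] = [q] − [p]. For instance
  ∂QR = R − Q.
As a 9×27 matrix over Z this has rank 8, with invariant factors (1,1,1,1,1,1,1,1).

∂_2: C_2 → C_1 maps a triangle to the signed sum of its edges. For instance
  ∂SUW = UW − SW + SU,
  ∂QSU = SU − QU + QS.
The resulting 27×18 matrix has rank 18, and its Smith normal form has invariant factors (1,1,1,1,1,1,1,1,1,1,1,1,1,1,1,1,1,2).

From H_k ≅ ker(∂_k) / im(∂_{k+1}) we obtain:

  H_0: rank C_0 − rank ∂_1 = 9 − 8 = 1, and the invariant factors of ∂_1 are all 1, so H_0 = Z.
  H_1: rank ker ∂_1 − rank ∂_2 = (27 − 8) − 18 = 1, and ∂_2 has invariant factor 2 > 1, so H_1 = Z × Z/2.
  H_2: rank ker ∂_2 − rank ∂_3 = (18 − 18) − 0 = 0, and there is no ∂_3, so H_2 = 0.

As a check, the Euler characteristic is 9 − 27 + 18 = 0, which agrees with 1 − 1 + 0 = 0.
(K is a triangulation of the Klein bottle.)

H_0 = Z,  H_1 = Z × Z/2,  H_2 = 0.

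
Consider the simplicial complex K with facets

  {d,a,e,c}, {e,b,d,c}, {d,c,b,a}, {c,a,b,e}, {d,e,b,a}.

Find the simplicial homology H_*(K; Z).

Order the vertices as a < b < c < d < e. Listing each simplex with vertices in this order, K has dimension 3 with simplices:

  0-simplices (5): a, b, c, d, e
  1-simplices (10): ab, ac, ad, ae, bc, bd, be, cd, ce, de
  2-simplices (10): abc, abd, abe, acd, ace, ade, bcd, bce, bde, cde
  3-simplices (5): abcd, abce, abde, acde, bcde

Hence C_0 ≅ Z^5, C_1 ≅ Z^10, C_2 ≅ Z^10, C_3 ≅ Z^5.

The boundary map ∂_1: C_1 → C_0 sends each edge [p,q] (with p < q) to q − p. For instance
  ∂cd = d − c.
The 5×10 boundary matrix has rank 4 and Smith normal form diag(1,1,1,1).

Boundary ∂_2: C_2 → C_1 sends each 2-simplex [p,q,r] to [q,r] − [p,r] + [p,q]. For instance
  ∂abe = be − ae + ab,
  ∂abc = bc − ac + ab.
The 10×10 boundary matrix has rank 6 and Smith normal form diag(1,1,1,1,1,1).

∂_3: C_3 → C_2 sends each 3-simplex σ to the alternating sum Σ_i (−1)^i (σ with its i-th vertex removed). For instance
  ∂abcd = bcd − acd + abd − abc,
  ∂abde = bde − ade + abe − abd.
The 10×5 boundary matrix has rank 4 and Smith normal form diag(1,1,1,1).

Reading off H_k = ker ∂_k / im ∂_{k+1}:

  H_0: rank C_0 − rank ∂_1 = 5 − 4 = 1, and the invariant factors of ∂_1 are all 1, so H_0 ≅ Z.
  H_1: rank ker ∂_1 − rank ∂_2 = (10 − 4) − 6 = 0, and the invariant factors of ∂_2 are all 1, so H_1 ≅ 0.
  H_2: rank ker ∂_2 − rank ∂_3 = (10 − 6) − 4 = 0, and the invariant factors of ∂_3 are all 1, so H_2 ≅ 0.
  H_3: rank ker ∂_3 − rank ∂_4 = (5 − 4) − 0 = 1, and there is no ∂_4, so H_3 ≅ Z.

(K is a triangulation of the 3-sphere S^3.)

H_0 = Z,  H_1 = 0,  H_2 = 0,  H_3 = Z.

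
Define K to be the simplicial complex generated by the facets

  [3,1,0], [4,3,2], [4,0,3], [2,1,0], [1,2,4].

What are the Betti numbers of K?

b_0 = 1, b_1 = 1, b_2 = 0.

Fix the vertex order 0 < 1 < 2 < 3 < 4 and write every simplex with vertices in increasing order. Then dim K = 2 and the simplices of K are:

  0-simplices (5): [0], [1], [2], [3], [4]
  1-simplices (10): [0,1], [0,2], [0,3], [0,4], [1,2], [1,3], [1,4], [2,3], [2,4], [3,4]
  2-simplices (5): [0,1,2], [0,1,3], [0,3,4], [1,2,4], [2,3,4]

Hence C_0 ≅ Z^5, C_1 ≅ Z^10, C_2 ≅ Z^5.

∂_1: C_1 → C_0 maps an edge to its endpoints' difference, ∂[p,q] = q − p.
This gives a 5×10 integer matrix of rank 4; reducing to Smith normal form yields diagonal entries (1,1,1,1).

The boundary map ∂_2: C_2 → C_1 acts by ∂[p,q,r] = [q,r] − [p,r] + [p,q]. For instance
  ∂[0,1,2] = [1,2] − [0,2] + [0,1],
  ∂[0,3,4] = [3,4] − [0,4] + [0,3].
The resulting 10×5 matrix has rank 5, and its Smith normal form has invariant factors (1,1,1,1,1).

Computing H_k = (kernel of ∂_k) / (image of ∂_{k+1}):

  H_0: rank C_0 − rank ∂_1 = 5 − 4 = 1, and the invariant factors of ∂_1 are all 1, so H_0 ≅ Z.
  H_1: rank ker ∂_1 − rank ∂_2 = (10 − 4) − 5 = 1, and the invariant factors of ∂_2 are all 1, so H_1 ≅ Z.
  H_2: rank ker ∂_2 − rank ∂_3 = (5 − 5) − 0 = 0, and there is no ∂_3, so H_2 ≅ 0.

Hence the Betti numbers are b_0 = 1, b_1 = 1, b_2 = 0.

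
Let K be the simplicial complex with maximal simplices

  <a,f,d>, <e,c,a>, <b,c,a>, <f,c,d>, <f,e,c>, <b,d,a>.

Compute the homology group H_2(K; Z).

We work with the vertex ordering a < b < c < d < e < f. The simplices of K, each written with vertices in increasing order, are:

  0-simplices (6): a, b, c, d, e, f
  1-simplices (12): ab, ac, ad, ae, af, bc, bd, cd, ce, cf, df, ef
  2-simplices (6): abc, abd, ace, adf, cdf, cef

so the chain groups are C_0 ≅ Z^6, C_1 ≅ Z^12, C_2 ≅ Z^6.

∂_1: C_1 → C_0 sends each edge [p,q] (with p < q) to q − p. For instance
  ∂ab = b − a.
The resulting 6×12 matrix has rank 5, and its Smith normal form has invariant factors (1,1,1,1,1).

∂_2: C_2 → C_1 maps a triangle to the signed sum of its edges. For instance
  ∂abc = bc − ac + ab,
  ∂cdf = df − cf + cd.
The resulting 12×6 matrix has rank 6, and its Smith normal form has invariant factors (1,1,1,1,1,1).

Computing H_k = (kernel of ∂_k) / (image of ∂_{k+1}):

  H_2: rank ker ∂_2 − rank ∂_3 = (6 − 6) − 0 = 0, and there is no ∂_3, so H_2 = 0.

H_2 ≅ 0.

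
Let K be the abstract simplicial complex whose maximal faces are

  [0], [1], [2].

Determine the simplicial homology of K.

H_0 ≅ Z^3.

Fix the vertex order 0 < 1 < 2 and write every simplex with vertices in increasing order. Then dim K = 0 and the simplices of K are:

  0-simplices (3): [0], [1], [2]

so the chain groups are C_0 ≅ Z^3.

Computing H_k = (kernel of ∂_k) / (image of ∂_{k+1}):

  H_0: rank C_0 − rank ∂_1 = 3 − 0 = 3, and there is no ∂_1, so H_0 ≅ Z^3.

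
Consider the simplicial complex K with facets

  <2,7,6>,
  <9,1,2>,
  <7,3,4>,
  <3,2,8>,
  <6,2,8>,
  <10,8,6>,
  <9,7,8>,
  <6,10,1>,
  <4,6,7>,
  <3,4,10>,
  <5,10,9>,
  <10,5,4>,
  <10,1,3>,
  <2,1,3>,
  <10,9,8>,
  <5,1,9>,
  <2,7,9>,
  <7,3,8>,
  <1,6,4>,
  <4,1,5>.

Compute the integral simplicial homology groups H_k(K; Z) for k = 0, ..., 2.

H_0 = Z,  H_1 = Z ⊕ Z/2,  H_2 = 0.

Fix the vertex order 1 < 2 < 3 < 4 < 5 < 6 < 7 < 8 < 9 < 10 and write every simplex with vertices in increasing order. Then dim K = 2 and the simplices of K are:

  0-simplices (10): [1], [2], [3], [4], [5], [6], [7], [8], [9], [10]
  1-simplices (30): (30 of them)
  2-simplices (20): (20 of them)

Hence C_0 ≅ Z^10, C_1 ≅ Z^30, C_2 ≅ Z^20.

∂_1: C_1 → C_0 is given by ∂[p,q] = [q] − [p].
As a 10×30 matrix over Z this has rank 9, with invariant factors (1,1,1,1,1,1,1,1,1).

The boundary map ∂_2: C_2 → C_1 maps a triangle to the signed sum of its edges. For instance
  ∂[5,9,10] = [9,10] − [5,10] + [5,9],
  ∂[3,4,10] = [4,10] − [3,10] + [3,4].
As a 30×20 matrix over Z this has rank 20, with invariant factors (1,1,1,1,1,1,1,1,1,1,1,1,1,1,1,1,1,1,1,2).

From H_k ≅ ker(∂_k) / im(∂_{k+1}) we obtain:

  H_0: rank C_0 − rank ∂_1 = 10 − 9 = 1, and the invariant factors of ∂_1 are all 1, so H_0 ≅ Z.
  H_1: rank ker ∂_1 − rank ∂_2 = (30 − 9) − 20 = 1, and ∂_2 has invariant factor 2 > 1, so H_1 ≅ Z ⊕ Z/2.
  H_2: rank ker ∂_2 − rank ∂_3 = (20 − 20) − 0 = 0, and there is no ∂_3, so H_2 ≅ 0.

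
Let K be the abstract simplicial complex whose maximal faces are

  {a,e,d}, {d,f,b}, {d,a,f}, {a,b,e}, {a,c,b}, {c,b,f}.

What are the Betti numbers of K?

b_0 = 1, b_1 = 1, b_2 = 0.

Take the total order a < b < c < d < e < f on the vertex set. Then K (dimension 2) consists of the simplices:

  0-simplices (6): a, b, c, d, e, f
  1-simplices (12): ab, ac, ad, ae, af, bc, bd, be, bf, cf, de, df
  2-simplices (6): abc, abe, ade, adf, bcf, bdf

so the chain groups are C_0 ≅ Z^6, C_1 ≅ Z^12, C_2 ≅ Z^6.

∂_1: C_1 → C_0 maps an edge to its endpoints' difference, ∂[p,q] = q − p.
This gives a 6×12 integer matrix of rank 5; reducing to Smith normal form yields diagonal entries (1,1,1,1,1).

The boundary map ∂_2: C_2 → C_1 maps a triangle to the signed sum of its edges. For instance
  ∂bdf = df − bf + bd,
  ∂abe = be − ae + ab.
The 12×6 boundary matrix has rank 6 and Smith normal form diag(1,1,1,1,1,1).

Computing H_k = (kernel of ∂_k) / (image of ∂_{k+1}):

  H_0: rank C_0 − rank ∂_1 = 6 − 5 = 1, and the invariant factors of ∂_1 are all 1, so H_0 = Z.
  H_1: rank ker ∂_1 − rank ∂_2 = (12 − 5) − 6 = 1, and the invariant factors of ∂_2 are all 1, so H_1 = Z.
  H_2: rank ker ∂_2 − rank ∂_3 = (6 − 6) − 0 = 0, and there is no ∂_3, so H_2 = 0.

Hence the Betti numbers are b_0 = 1, b_1 = 1, b_2 = 0.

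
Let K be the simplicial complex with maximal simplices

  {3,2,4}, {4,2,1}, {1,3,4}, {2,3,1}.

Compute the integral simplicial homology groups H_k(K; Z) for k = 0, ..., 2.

H_0 = Z,  H_1 = 0,  H_2 = Z.

Fix the vertex order 1 < 2 < 3 < 4 and write every simplex with vertices in increasing order. Then dim K = 2 and the simplices of K are:

  0-simplices (4): [1], [2], [3], [4]
  1-simplices (6): [1,2], [1,3], [1,4], [2,3], [2,4], [3,4]
  2-simplices (4): [1,2,3], [1,2,4], [1,3,4], [2,3,4]

so the chain groups are C_0 ≅ Z^4, C_1 ≅ Z^6, C_2 ≅ Z^4.

∂_1: C_1 → C_0 maps an edge to its endpoints' difference, ∂[p,q] = q − p. For instance
  ∂[1,4] = [4] − [1].
This gives a 4×6 integer matrix of rank 3; reducing to Smith normal form yields diagonal entries (1,1,1).

∂_2: C_2 → C_1 acts by ∂[p,q,r] = [q,r] − [p,r] + [p,q]. For instance
  ∂[2,3,4] = [3,4] − [2,4] + [2,3],
  ∂[1,2,4] = [2,4] − [1,4] + [1,2].
This gives a 6×4 integer matrix of rank 3; reducing to Smith normal form yields diagonal entries (1,1,1).

Computing H_k = (kernel of ∂_k) / (image of ∂_{k+1}):

  H_0: rank C_0 − rank ∂_1 = 4 − 3 = 1, and the invariant factors of ∂_1 are all 1, so H_0 ≅ Z.
  H_1: rank ker ∂_1 − rank ∂_2 = (6 − 3) − 3 = 0, and the invariant factors of ∂_2 are all 1, so H_1 ≅ 0.
  H_2: rank ker ∂_2 − rank ∂_3 = (4 − 3) − 0 = 1, and there is no ∂_3, so H_2 ≅ Z.

(K is a triangulation of the 2-sphere S^2.)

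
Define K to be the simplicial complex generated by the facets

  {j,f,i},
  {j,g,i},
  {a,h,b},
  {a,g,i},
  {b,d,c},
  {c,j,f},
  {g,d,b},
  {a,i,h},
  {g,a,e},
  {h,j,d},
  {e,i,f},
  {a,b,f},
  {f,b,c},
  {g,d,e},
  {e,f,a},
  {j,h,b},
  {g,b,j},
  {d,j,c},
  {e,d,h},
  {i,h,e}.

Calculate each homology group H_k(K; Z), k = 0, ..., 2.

H_0 = Z,  H_1 = Z ⊕ Z/2Z,  H_2 = 0.

Fix the vertex order a < b < c < d < e < f < g < h < i < j and write every simplex with vertices in increasing order. Then dim K = 2 and the simplices of K are:

  0-simplices (10): a, b, c, d, e, f, g, h, i, j
  1-simplices (30): ab, ae, af, ag, ah, ai, bc, bd, bf, bg, bh, bj, cd, cf, cj, de, dg, dh, dj, ef, eg, eh, ei, fi, fj, gi, gj, hi, hj, ij
  2-simplices (20): abf, abh, aef, aeg, agi, ahi, bcd, bcf, bdg, bgj, bhj, cdj, cfj, deg, deh, dhj, efi, ehi, fij, gij

so the chain groups are C_0 ≅ Z^10, C_1 ≅ Z^30, C_2 ≅ Z^20.

Boundary ∂_1: C_1 → C_0 maps an edge to its endpoints' difference, ∂[p,q] = q − p. For instance
  ∂fj = j − f.
The resulting 10×30 matrix has rank 9, and its Smith normal form has invariant factors (1,1,1,1,1,1,1,1,1).

Boundary ∂_2: C_2 → C_1 maps a triangle to the signed sum of its edges. For instance
  ∂abf = bf − af + ab,
  ∂deh = eh − dh + de.
This gives a 30×20 integer matrix of rank 20; reducing to Smith normal form yields diagonal entries (1,1,1,1,1,1,1,1,1,1,1,1,1,1,1,1,1,1,1,2).

Now H_k = ker ∂_k / im ∂_{k+1}, so:

  H_0: rank C_0 − rank ∂_1 = 10 − 9 = 1, and the invariant factors of ∂_1 are all 1, so H_0 ≅ Z.
  H_1: rank ker ∂_1 − rank ∂_2 = (30 − 9) − 20 = 1, and ∂_2 has invariant factor 2 > 1, so H_1 ≅ Z ⊕ Z/2Z.
  H_2: rank ker ∂_2 − rank ∂_3 = (20 − 20) − 0 = 0, and there is no ∂_3, so H_2 ≅ 0.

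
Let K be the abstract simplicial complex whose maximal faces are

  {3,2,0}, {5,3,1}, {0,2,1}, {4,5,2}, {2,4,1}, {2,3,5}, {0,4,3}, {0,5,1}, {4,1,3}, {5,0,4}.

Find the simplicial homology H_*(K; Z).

H_0 = Z,  H_1 = Z/2,  H_2 = 0.

Take the total order 0 < 1 < 2 < 3 < 4 < 5 on the vertex set. Then K (dimension 2) consists of the simplices:

  0-simplices (6): [0], [1], [2], [3], [4], [5]
  1-simplices (15): [0,1], [0,2], [0,3], [0,4], [0,5], [1,2], [1,3], [1,4], [1,5], [2,3], [2,4], [2,5], [3,4], [3,5], [4,5]
  2-simplices (10): [0,1,2], [0,1,5], [0,2,3], [0,3,4], [0,4,5], [1,2,4], [1,3,4], [1,3,5], [2,3,5], [2,4,5]

Hence C_0 ≅ Z^6, C_1 ≅ Z^15, C_2 ≅ Z^10.

The boundary map ∂_1: C_1 → C_0 is given by ∂[p,q] = [q] − [p].
The resulting 6×15 matrix has rank 5, and its Smith normal form has invariant factors (1,1,1,1,1).

The boundary map ∂_2: C_2 → C_1 acts by ∂[p,q,r] = [q,r] − [p,r] + [p,q]. For instance
  ∂[2,3,5] = [3,5] − [2,5] + [2,3],
  ∂[1,3,4] = [3,4] − [1,4] + [1,3].
This gives a 15×10 integer matrix of rank 10; reducing to Smith normal form yields diagonal entries (1,1,1,1,1,1,1,1,1,2).

From H_k ≅ ker(∂_k) / im(∂_{k+1}) we obtain:

  H_0: rank C_0 − rank ∂_1 = 6 − 5 = 1, and the invariant factors of ∂_1 are all 1, so H_0 = Z.
  H_1: rank ker ∂_1 − rank ∂_2 = (15 − 5) − 10 = 0, and ∂_2 has invariant factor 2 > 1, so H_1 = Z/2.
  H_2: rank ker ∂_2 − rank ∂_3 = (10 − 10) − 0 = 0, and there is no ∂_3, so H_2 = 0.

(K is a triangulation of the real projective plane RP^2.)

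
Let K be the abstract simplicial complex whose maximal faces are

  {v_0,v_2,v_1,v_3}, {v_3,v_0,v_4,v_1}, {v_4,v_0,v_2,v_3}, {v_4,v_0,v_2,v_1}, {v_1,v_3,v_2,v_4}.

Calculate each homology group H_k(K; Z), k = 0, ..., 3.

Fix the vertex order v_0 < v_1 < v_2 < v_3 < v_4 and write every simplex with vertices in increasing order. Then dim K = 3 and the simplices of K are:

  0-simplices (5): [v_0], [v_1], [v_2], [v_3], [v_4]
  1-simplices (10): [v_0,v_1], [v_0,v_2], [v_0,v_3], [v_0,v_4], [v_1,v_2], [v_1,v_3], [v_1,v_4], [v_2,v_3], [v_2,v_4], [v_3,v_4]
  2-simplices (10): [v_0,v_1,v_2], [v_0,v_1,v_3], [v_0,v_1,v_4], [v_0,v_2,v_3], [v_0,v_2,v_4], [v_0,v_3,v_4], [v_1,v_2,v_3], [v_1,v_2,v_4], [v_1,v_3,v_4], [v_2,v_3,v_4]
  3-simplices (5): [v_0,v_1,v_2,v_3], [v_0,v_1,v_2,v_4], [v_0,v_1,v_3,v_4], [v_0,v_2,v_3,v_4], [v_1,v_2,v_3,v_4]

giving chain groups C_0 ≅ Z^5, C_1 ≅ Z^10, C_2 ≅ Z^10, C_3 ≅ Z^5.

The boundary map ∂_1: C_1 → C_0 maps an edge to its endpoints' difference, ∂[p,q] = q − p.
The resulting 5×10 matrix has rank 4, and its Smith normal form has invariant factors (1,1,1,1).

∂_2: C_2 → C_1 maps a triangle to the signed sum of its edges. For instance
  ∂[v_0,v_2,v_3] = [v_2,v_3] − [v_0,v_3] + [v_0,v_2],
  ∂[v_0,v_1,v_3] = [v_1,v_3] − [v_0,v_3] + [v_0,v_1].
The resulting 10×10 matrix has rank 6, and its Smith normal form has invariant factors (1,1,1,1,1,1).

Boundary ∂_3: C_3 → C_2 sends each 3-simplex σ to the alternating sum Σ_i (−1)^i (σ with its i-th vertex removed). For instance
  ∂[v_0,v_2,v_3,v_4] = [v_2,v_3,v_4] − [v_0,v_3,v_4] + [v_0,v_2,v_4] − [v_0,v_2,v_3],
  ∂[v_1,v_2,v_3,v_4] = [v_2,v_3,v_4] − [v_1,v_3,v_4] + [v_1,v_2,v_4] − [v_1,v_2,v_3].
As a 10×5 matrix over Z this has rank 4, with invariant factors (1,1,1,1).

Computing H_k = (kernel of ∂_k) / (image of ∂_{k+1}):

  H_0: rank C_0 − rank ∂_1 = 5 − 4 = 1, and the invariant factors of ∂_1 are all 1, so H_0 = Z.
  H_1: rank ker ∂_1 − rank ∂_2 = (10 − 4) − 6 = 0, and the invariant factors of ∂_2 are all 1, so H_1 = 0.
  H_2: rank ker ∂_2 − rank ∂_3 = (10 − 6) − 4 = 0, and the invariant factors of ∂_3 are all 1, so H_2 = 0.
  H_3: rank ker ∂_3 − rank ∂_4 = (5 − 4) − 0 = 1, and there is no ∂_4, so H_3 = Z.

(K is a triangulation of the 3-sphere S^3.)

H_0 ≅ Z,  H_1 = 0,  H_2 = 0,  H_3 ≅ Z.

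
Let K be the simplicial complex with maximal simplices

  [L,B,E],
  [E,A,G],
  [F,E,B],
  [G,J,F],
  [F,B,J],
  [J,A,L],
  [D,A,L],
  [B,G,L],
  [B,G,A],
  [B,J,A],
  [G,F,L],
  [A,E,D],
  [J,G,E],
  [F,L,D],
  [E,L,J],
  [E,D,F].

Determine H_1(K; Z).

K has 8 vertices, 24 edges, 16 triangles.
rank ∂_1 = 7, rank ∂_2 = 15 ⇒ b_1 = 24 − 7 − 15 = 2; all invariant factors of ∂_2 are 1 so no torsion. So H_1 ≅ Z^2.

H_1 = Z^2.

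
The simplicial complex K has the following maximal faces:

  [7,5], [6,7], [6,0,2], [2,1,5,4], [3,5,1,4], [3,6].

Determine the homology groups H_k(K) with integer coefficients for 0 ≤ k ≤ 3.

H_0 = Z,  H_1 = Z^2,  H_2 = 0,  H_3 = 0.

Fix the vertex order 0 < 1 < 2 < 3 < 4 < 5 < 6 < 7 and write every simplex with vertices in increasing order. Then dim K = 3 and the simplices of K are:

  0-simplices (8): [0], [1], [2], [3], [4], [5], [6], [7]
  1-simplices (15): [0,2], [0,6], [1,2], [1,3], [1,4], [1,5], [2,4], [2,5], [2,6], [3,4], [3,5], [3,6], [4,5], [5,7], [6,7]
  2-simplices (8): [0,2,6], [1,2,4], [1,2,5], [1,3,4], [1,3,5], [1,4,5], [2,4,5], [3,4,5]
  3-simplices (2): [1,2,4,5], [1,3,4,5]

so the chain groups are C_0 ≅ Z^8, C_1 ≅ Z^15, C_2 ≅ Z^8, C_3 ≅ Z^2.

The boundary map ∂_1: C_1 → C_0 maps an edge to its endpoints' difference, ∂[p,q] = q − p. For instance
  ∂[4,5] = [5] − [4].
As a 8×15 matrix over Z this has rank 7, with invariant factors (1,1,1,1,1,1,1).

The boundary map ∂_2: C_2 → C_1 sends each 2-simplex [p,q,r] to [q,r] − [p,r] + [p,q]. For instance
  ∂[1,2,4] = [2,4] − [1,4] + [1,2],
  ∂[1,3,5] = [3,5] − [1,5] + [1,3].
This gives a 15×8 integer matrix of rank 6; reducing to Smith normal form yields diagonal entries (1,1,1,1,1,1).

The boundary map ∂_3: C_3 → C_2 sends each 3-simplex σ to the alternating sum Σ_i (−1)^i (σ with its i-th vertex removed). For instance
  ∂[1,3,4,5] = [3,4,5] − [1,4,5] + [1,3,5] − [1,3,4],
  ∂[1,2,4,5] = [2,4,5] − [1,4,5] + [1,2,5] − [1,2,4].
As a 8×2 matrix over Z this has rank 2, with invariant factors (1,1).

Computing H_k = (kernel of ∂_k) / (image of ∂_{k+1}):

  H_0: rank C_0 − rank ∂_1 = 8 − 7 = 1, and the invariant factors of ∂_1 are all 1, so H_0 = Z.
  H_1: rank ker ∂_1 − rank ∂_2 = (15 − 7) − 6 = 2, and the invariant factors of ∂_2 are all 1, so H_1 = Z^2.
  H_2: rank ker ∂_2 − rank ∂_3 = (8 − 6) − 2 = 0, and the invariant factors of ∂_3 are all 1, so H_2 = 0.
  H_3: rank ker ∂_3 − rank ∂_4 = (2 − 2) − 0 = 0, and there is no ∂_4, so H_3 = 0.

As a check, the Euler characteristic is 8 − 15 + 8 − 2 = -1, which agrees with 1 − 2 + 0 − 0 = -1.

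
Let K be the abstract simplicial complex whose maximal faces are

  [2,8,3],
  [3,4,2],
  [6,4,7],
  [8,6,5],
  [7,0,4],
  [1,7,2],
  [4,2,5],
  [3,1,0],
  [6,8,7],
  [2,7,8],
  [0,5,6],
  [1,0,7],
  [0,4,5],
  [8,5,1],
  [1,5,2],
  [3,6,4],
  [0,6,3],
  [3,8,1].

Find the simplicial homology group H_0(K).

H_0 = Z.

Fix the vertex order 0 < 1 < 2 < 3 < 4 < 5 < 6 < 7 < 8 and write every simplex with vertices in increasing order. Then dim K = 2 and the simplices of K are:

  0-simplices (9): [0], [1], [2], [3], [4], [5], [6], [7], [8]
  1-simplices (27): (27 of them)
  2-simplices (18): [0,1,3], [0,1,7], [0,3,6], [0,4,5], [0,4,7], [0,5,6], [1,2,5], [1,2,7], [1,3,8], [1,5,8], [2,3,4], [2,3,8], [2,4,5], [2,7,8], [3,4,6], [4,6,7], [5,6,8], [6,7,8]

so the chain groups are C_0 ≅ Z^9, C_1 ≅ Z^27, C_2 ≅ Z^18.

Boundary ∂_1: C_1 → C_0 maps an edge to its endpoints' difference, ∂[p,q] = q − p.
This gives a 9×27 integer matrix of rank 8; reducing to Smith normal form yields diagonal entries (1,1,1,1,1,1,1,1).

Boundary ∂_2: C_2 → C_1 acts by ∂[p,q,r] = [q,r] − [p,r] + [p,q]. For instance
  ∂[1,5,8] = [5,8] − [1,8] + [1,5],
  ∂[1,3,8] = [3,8] − [1,8] + [1,3].
As a 27×18 matrix over Z this has rank 18, with invariant factors (1,1,1,1,1,1,1,1,1,1,1,1,1,1,1,1,1,2).

Computing H_k = (kernel of ∂_k) / (image of ∂_{k+1}):

  H_0: rank C_0 − rank ∂_1 = 9 − 8 = 1, and the invariant factors of ∂_1 are all 1, so H_0 ≅ Z.

(K is a triangulation of the Klein bottle.)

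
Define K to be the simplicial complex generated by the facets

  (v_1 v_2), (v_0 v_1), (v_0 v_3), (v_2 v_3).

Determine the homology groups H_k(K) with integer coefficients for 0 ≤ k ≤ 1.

H_0 = Z,  H_1 = Z.

Fix the vertex order v_0 < v_1 < v_2 < v_3 and write every simplex with vertices in increasing order. Then dim K = 1 and the simplices of K are:

  0-simplices (4): [v_0], [v_1], [v_2], [v_3]
  1-simplices (4): [v_0,v_1], [v_0,v_3], [v_1,v_2], [v_2,v_3]

giving chain groups C_0 ≅ Z^4, C_1 ≅ Z^4.

Boundary ∂_1: C_1 → C_0 sends each edge [p,q] (with p < q) to q − p. For instance
  ∂[v_1,v_2] = [v_2] − [v_1].
The resulting 4×4 matrix has rank 3, and its Smith normal form has invariant factors (1,1,1).

From H_k ≅ ker(∂_k) / im(∂_{k+1}) we obtain:

  H_0: rank C_0 − rank ∂_1 = 4 − 3 = 1, and the invariant factors of ∂_1 are all 1, so H_0 ≅ Z.
  H_1: rank ker ∂_1 − rank ∂_2 = (4 − 3) − 0 = 1, and there is no ∂_2, so H_1 ≅ Z.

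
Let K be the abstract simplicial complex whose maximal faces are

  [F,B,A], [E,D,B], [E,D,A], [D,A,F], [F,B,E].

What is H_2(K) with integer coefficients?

H_2 = 0.

Order the vertices as A < B < D < E < F. Listing each simplex with vertices in this order, K has dimension 2 with simplices:

  0-simplices (5): A, B, D, E, F
  1-simplices (10): AB, AD, AE, AF, BD, BE, BF, DE, DF, EF
  2-simplices (5): ABF, ADE, ADF, BDE, BEF

so the chain groups are C_0 ≅ Z^5, C_1 ≅ Z^10, C_2 ≅ Z^5.

The boundary map ∂_1: C_1 → C_0 sends each edge [p,q] (with p < q) to q − p. For instance
  ∂AF = F − A.
The 5×10 boundary matrix has rank 4 and Smith normal form diag(1,1,1,1).

∂_2: C_2 → C_1 sends each 2-simplex [p,q,r] to [q,r] − [p,r] + [p,q]. For instance
  ∂ADF = DF − AF + AD,
  ∂BEF = EF − BF + BE.
This gives a 10×5 integer matrix of rank 5; reducing to Smith normal form yields diagonal entries (1,1,1,1,1).

Reading off H_k = ker ∂_k / im ∂_{k+1}:

  H_2: rank ker ∂_2 − rank ∂_3 = (5 − 5) − 0 = 0, and there is no ∂_3, so H_2 ≅ 0.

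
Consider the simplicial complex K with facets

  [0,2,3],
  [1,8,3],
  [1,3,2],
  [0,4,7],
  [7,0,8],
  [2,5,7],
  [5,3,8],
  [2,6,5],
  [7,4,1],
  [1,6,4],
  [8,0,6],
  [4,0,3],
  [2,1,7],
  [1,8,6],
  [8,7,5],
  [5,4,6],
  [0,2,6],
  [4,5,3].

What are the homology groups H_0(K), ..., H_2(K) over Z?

H_0 = Z,  H_1 = Z^2,  H_2 = Z.

K has 9 vertices, 27 edges, 18 triangles.
rank ∂_0 = 0, rank ∂_1 = 8 ⇒ b_0 = 9 − 0 − 8 = 1; all invariant factors of ∂_1 are 1 so no torsion. So H_0 ≅ Z.
rank ∂_1 = 8, rank ∂_2 = 17 ⇒ b_1 = 27 − 8 − 17 = 2; all invariant factors of ∂_2 are 1 so no torsion. So H_1 ≅ Z^2.
rank ∂_2 = 17, rank ∂_3 = 0 ⇒ b_2 = 18 − 17 − 0 = 1. So H_2 ≅ Z.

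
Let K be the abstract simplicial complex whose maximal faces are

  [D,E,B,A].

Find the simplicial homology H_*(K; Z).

Take the total order A < B < D < E on the vertex set. Then K (dimension 3) consists of the simplices:

  0-simplices (4): A, B, D, E
  1-simplices (6): AB, AD, AE, BD, BE, DE
  2-simplices (4): ABD, ABE, ADE, BDE
  3-simplices (1): ABDE

giving chain groups C_0 ≅ Z^4, C_1 ≅ Z^6, C_2 ≅ Z^4, C_3 ≅ Z^1.

The boundary map ∂_1: C_1 → C_0 sends each edge [p,q] (with p < q) to q − p.
The 4×6 boundary matrix has rank 3 and Smith normal form diag(1,1,1).

∂_2: C_2 → C_1 sends each 2-simplex [p,q,r] to [q,r] − [p,r] + [p,q]. For instance
  ∂ABE = BE − AE + AB,
  ∂ADE = DE − AE + AD.
The 6×4 boundary matrix has rank 3 and Smith normal form diag(1,1,1).

The boundary map ∂_3: C_3 → C_2 sends each 3-simplex σ to the alternating sum Σ_i (−1)^i (σ with its i-th vertex removed). For instance
  ∂ABDE = BDE − ADE + ABE − ABD.
The 4×1 boundary matrix has rank 1 and Smith normal form diag(1).

Now H_k = ker ∂_k / im ∂_{k+1}, so:

  H_0: rank C_0 − rank ∂_1 = 4 − 3 = 1, and the invariant factors of ∂_1 are all 1, so H_0 ≅ Z.
  H_1: rank ker ∂_1 − rank ∂_2 = (6 − 3) − 3 = 0, and the invariant factors of ∂_2 are all 1, so H_1 ≅ 0.
  H_2: rank ker ∂_2 − rank ∂_3 = (4 − 3) − 1 = 0, and the invariant factors of ∂_3 are all 1, so H_2 ≅ 0.
  H_3: rank ker ∂_3 − rank ∂_4 = (1 − 1) − 0 = 0, and there is no ∂_4, so H_3 ≅ 0.

H_0 ≅ Z,  H_1 = 0,  H_2 = 0,  H_3 = 0.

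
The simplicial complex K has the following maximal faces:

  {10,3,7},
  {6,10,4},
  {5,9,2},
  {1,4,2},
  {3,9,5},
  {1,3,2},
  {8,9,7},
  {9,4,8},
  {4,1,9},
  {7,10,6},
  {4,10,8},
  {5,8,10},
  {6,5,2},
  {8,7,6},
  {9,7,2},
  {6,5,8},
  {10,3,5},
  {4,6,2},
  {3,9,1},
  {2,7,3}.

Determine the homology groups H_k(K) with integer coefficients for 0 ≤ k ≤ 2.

H_0 ≅ Z,  H_1 ≅ Z ⊕ Z/2Z,  H_2 = 0.

Fix the vertex order 1 < 2 < 3 < 4 < 5 < 6 < 7 < 8 < 9 < 10 and write every simplex with vertices in increasing order. Then dim K = 2 and the simplices of K are:

  0-simplices (10): [1], [2], [3], [4], [5], [6], [7], [8], [9], [10]
  1-simplices (30): (30 of them)
  2-simplices (20): (20 of them)

so the chain groups are C_0 ≅ Z^10, C_1 ≅ Z^30, C_2 ≅ Z^20.

The boundary map ∂_1: C_1 → C_0 sends each edge [p,q] (with p < q) to q − p.
As a 10×30 matrix over Z this has rank 9, with invariant factors (1,1,1,1,1,1,1,1,1).

∂_2: C_2 → C_1 acts by ∂[p,q,r] = [q,r] − [p,r] + [p,q]. For instance
  ∂[1,2,3] = [2,3] − [1,3] + [1,2],
  ∂[1,4,9] = [4,9] − [1,9] + [1,4].
The resulting 30×20 matrix has rank 20, and its Smith normal form has invariant factors (1,1,1,1,1,1,1,1,1,1,1,1,1,1,1,1,1,1,1,2).

Computing H_k = (kernel of ∂_k) / (image of ∂_{k+1}):

  H_0: rank C_0 − rank ∂_1 = 10 − 9 = 1, and the invariant factors of ∂_1 are all 1, so H_0 ≅ Z.
  H_1: rank ker ∂_1 − rank ∂_2 = (30 − 9) − 20 = 1, and ∂_2 has invariant factor 2 > 1, so H_1 ≅ Z ⊕ Z/2Z.
  H_2: rank ker ∂_2 − rank ∂_3 = (20 − 20) − 0 = 0, and there is no ∂_3, so H_2 ≅ 0.

(K is a triangulation of the Klein bottle.)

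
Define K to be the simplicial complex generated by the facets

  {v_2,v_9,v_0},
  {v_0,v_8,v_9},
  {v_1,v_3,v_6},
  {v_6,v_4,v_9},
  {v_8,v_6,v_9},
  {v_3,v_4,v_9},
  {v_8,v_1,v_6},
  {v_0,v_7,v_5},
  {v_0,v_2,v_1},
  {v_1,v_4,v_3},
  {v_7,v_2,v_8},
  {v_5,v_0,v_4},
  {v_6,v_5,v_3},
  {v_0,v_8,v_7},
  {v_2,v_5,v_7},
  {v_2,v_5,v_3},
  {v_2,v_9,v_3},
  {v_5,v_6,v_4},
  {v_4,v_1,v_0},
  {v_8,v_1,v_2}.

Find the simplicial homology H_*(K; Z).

Fix the vertex order v_0 < v_1 < v_2 < v_3 < v_4 < v_5 < v_6 < v_7 < v_8 < v_9 and write every simplex with vertices in increasing order. Then dim K = 2 and the simplices of K are:

  0-simplices (10): [v_0], [v_1], [v_2], [v_3], [v_4], [v_5], [v_6], [v_7], [v_8], [v_9]
  1-simplices (30): (30 of them)
  2-simplices (20): (20 of them)

Hence C_0 ≅ Z^10, C_1 ≅ Z^30, C_2 ≅ Z^20.

∂_1: C_1 → C_0 is given by ∂[p,q] = [q] − [p].
As a 10×30 matrix over Z this has rank 9, with invariant factors (1,1,1,1,1,1,1,1,1).

The boundary map ∂_2: C_2 → C_1 acts by ∂[p,q,r] = [q,r] − [p,r] + [p,q]. For instance
  ∂[v_1,v_3,v_4] = [v_3,v_4] − [v_1,v_4] + [v_1,v_3],
  ∂[v_1,v_2,v_8] = [v_2,v_8] − [v_1,v_8] + [v_1,v_2].
The 30×20 boundary matrix has rank 20 and Smith normal form diag(1,1,1,1,1,1,1,1,1,1,1,1,1,1,1,1,1,1,1,2).

Computing H_k = (kernel of ∂_k) / (image of ∂_{k+1}):

  H_0: rank C_0 − rank ∂_1 = 10 − 9 = 1, and the invariant factors of ∂_1 are all 1, so H_0 ≅ Z.
  H_1: rank ker ∂_1 − rank ∂_2 = (30 − 9) − 20 = 1, and ∂_2 has invariant factor 2 > 1, so H_1 ≅ Z ⊕ Z/2Z.
  H_2: rank ker ∂_2 − rank ∂_3 = (20 − 20) − 0 = 0, and there is no ∂_3, so H_2 ≅ 0.

As a check, the Euler characteristic is 10 − 30 + 20 = 0, which agrees with 1 − 1 + 0 = 0.

H_0 = Z,  H_1 = Z ⊕ Z/2Z,  H_2 = 0.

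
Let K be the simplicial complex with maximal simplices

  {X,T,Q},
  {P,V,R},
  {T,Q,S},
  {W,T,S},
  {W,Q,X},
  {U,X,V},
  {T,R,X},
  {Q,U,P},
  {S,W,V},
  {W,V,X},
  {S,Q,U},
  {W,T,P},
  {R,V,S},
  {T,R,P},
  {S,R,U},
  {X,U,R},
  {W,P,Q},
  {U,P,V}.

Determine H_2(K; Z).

H_2 ≅ 0.

We work with the vertex ordering P < Q < R < S < T < U < V < W < X. The simplices of K, each written with vertices in increasing order, are:

  0-simplices (9): P, Q, R, S, T, U, V, W, X
  1-simplices (27): PQ, PR, PT, PU, PV, PW, QS, QT, QU, QW, QX, RS, RT, RU, RV, RX, ST, SU, SV, SW, TW, TX, UV, UX, VW, VX, WX
  2-simplices (18): PQU, PQW, PRT, PRV, PTW, PUV, QST, QSU, QTX, QWX, RSU, RSV, RTX, RUX, STW, SVW, UVX, VWX

Hence C_0 ≅ Z^9, C_1 ≅ Z^27, C_2 ≅ Z^18.

∂_1: C_1 → C_0 is given by ∂[p,q] = [q] − [p]. For instance
  ∂PU = U − P.
This gives a 9×27 integer matrix of rank 8; reducing to Smith normal form yields diagonal entries (1,1,1,1,1,1,1,1).

Boundary ∂_2: C_2 → C_1 acts by ∂[p,q,r] = [q,r] − [p,r] + [p,q]. For instance
  ∂RSV = SV − RV + RS,
  ∂RTX = TX − RX + RT.
This gives a 27×18 integer matrix of rank 18; reducing to Smith normal form yields diagonal entries (1,1,1,1,1,1,1,1,1,1,1,1,1,1,1,1,1,2).

Reading off H_k = ker ∂_k / im ∂_{k+1}:

  H_2: rank ker ∂_2 − rank ∂_3 = (18 − 18) − 0 = 0, and there is no ∂_3, so H_2 = 0.

(K is a triangulation of the Klein bottle.)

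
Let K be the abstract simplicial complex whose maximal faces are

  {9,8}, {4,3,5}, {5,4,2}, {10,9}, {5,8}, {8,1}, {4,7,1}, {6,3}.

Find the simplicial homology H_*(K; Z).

K has 10 vertices, 13 edges, 3 triangles.
rank ∂_0 = 0, rank ∂_1 = 9 ⇒ b_0 = 10 − 0 − 9 = 1; all invariant factors of ∂_1 are 1 so no torsion. So H_0 ≅ Z.
rank ∂_1 = 9, rank ∂_2 = 3 ⇒ b_1 = 13 − 9 − 3 = 1; all invariant factors of ∂_2 are 1 so no torsion. So H_1 ≅ Z.
rank ∂_2 = 3, rank ∂_3 = 0 ⇒ b_2 = 3 − 3 − 0 = 0. So H_2 ≅ 0.

H_0 ≅ Z,  H_1 ≅ Z,  H_2 = 0.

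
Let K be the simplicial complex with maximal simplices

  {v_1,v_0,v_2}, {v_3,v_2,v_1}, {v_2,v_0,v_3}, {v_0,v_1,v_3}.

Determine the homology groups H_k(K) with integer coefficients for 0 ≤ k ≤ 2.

H_0 = Z,  H_1 = 0,  H_2 = Z.

We work with the vertex ordering v_0 < v_1 < v_2 < v_3. The simplices of K, each written with vertices in increasing order, are:

  0-simplices (4): [v_0], [v_1], [v_2], [v_3]
  1-simplices (6): [v_0,v_1], [v_0,v_2], [v_0,v_3], [v_1,v_2], [v_1,v_3], [v_2,v_3]
  2-simplices (4): [v_0,v_1,v_2], [v_0,v_1,v_3], [v_0,v_2,v_3], [v_1,v_2,v_3]

so the chain groups are C_0 ≅ Z^4, C_1 ≅ Z^6, C_2 ≅ Z^4.

The boundary map ∂_1: C_1 → C_0 maps an edge to its endpoints' difference, ∂[p,q] = q − p. For instance
  ∂[v_1,v_2] = [v_2] − [v_1].
The 4×6 boundary matrix has rank 3 and Smith normal form diag(1,1,1).

∂_2: C_2 → C_1 maps a triangle to the signed sum of its edges. For instance
  ∂[v_0,v_1,v_2] = [v_1,v_2] − [v_0,v_2] + [v_0,v_1],
  ∂[v_0,v_2,v_3] = [v_2,v_3] − [v_0,v_3] + [v_0,v_2].
This gives a 6×4 integer matrix of rank 3; reducing to Smith normal form yields diagonal entries (1,1,1).

Computing H_k = (kernel of ∂_k) / (image of ∂_{k+1}):

  H_0: rank C_0 − rank ∂_1 = 4 − 3 = 1, and the invariant factors of ∂_1 are all 1, so H_0 ≅ Z.
  H_1: rank ker ∂_1 − rank ∂_2 = (6 − 3) − 3 = 0, and the invariant factors of ∂_2 are all 1, so H_1 ≅ 0.
  H_2: rank ker ∂_2 − rank ∂_3 = (4 − 3) − 0 = 1, and there is no ∂_3, so H_2 ≅ Z.

(K is a triangulation of the 2-sphere S^2.)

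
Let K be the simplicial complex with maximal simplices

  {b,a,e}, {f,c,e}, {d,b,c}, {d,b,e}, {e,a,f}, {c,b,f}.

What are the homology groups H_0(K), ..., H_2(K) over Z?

Take the total order a < b < c < d < e < f on the vertex set. Then K (dimension 2) consists of the simplices:

  0-simplices (6): a, b, c, d, e, f
  1-simplices (12): ab, ae, af, bc, bd, be, bf, cd, ce, cf, de, ef
  2-simplices (6): abe, aef, bcd, bcf, bde, cef

so the chain groups are C_0 ≅ Z^6, C_1 ≅ Z^12, C_2 ≅ Z^6.

The boundary map ∂_1: C_1 → C_0 is given by ∂[p,q] = [q] − [p]. For instance
  ∂bf = f − b.
The resulting 6×12 matrix has rank 5, and its Smith normal form has invariant factors (1,1,1,1,1).

Boundary ∂_2: C_2 → C_1 acts by ∂[p,q,r] = [q,r] − [p,r] + [p,q]. For instance
  ∂cef = ef − cf + ce,
  ∂bcf = cf − bf + bc.
As a 12×6 matrix over Z this has rank 6, with invariant factors (1,1,1,1,1,1).

Computing H_k = (kernel of ∂_k) / (image of ∂_{k+1}):

  H_0: rank C_0 − rank ∂_1 = 6 − 5 = 1, and the invariant factors of ∂_1 are all 1, so H_0 = Z.
  H_1: rank ker ∂_1 − rank ∂_2 = (12 − 5) − 6 = 1, and the invariant factors of ∂_2 are all 1, so H_1 = Z.
  H_2: rank ker ∂_2 − rank ∂_3 = (6 − 6) − 0 = 0, and there is no ∂_3, so H_2 = 0.

H_0 ≅ Z,  H_1 ≅ Z,  H_2 = 0.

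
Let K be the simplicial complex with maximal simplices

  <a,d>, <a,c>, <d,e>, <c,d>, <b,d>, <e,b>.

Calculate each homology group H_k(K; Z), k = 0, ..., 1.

We work with the vertex ordering a < b < c < d < e. The simplices of K, each written with vertices in increasing order, are:

  0-simplices (5): a, b, c, d, e
  1-simplices (6): ac, ad, bd, be, cd, de

Hence C_0 ≅ Z^5, C_1 ≅ Z^6.

Boundary ∂_1: C_1 → C_0 maps an edge to its endpoints' difference, ∂[p,q] = q − p.
This gives a 5×6 integer matrix of rank 4; reducing to Smith normal form yields diagonal entries (1,1,1,1).

From H_k ≅ ker(∂_k) / im(∂_{k+1}) we obtain:

  H_0: rank C_0 − rank ∂_1 = 5 − 4 = 1, and the invariant factors of ∂_1 are all 1, so H_0 ≅ Z.
  H_1: rank ker ∂_1 − rank ∂_2 = (6 − 4) − 0 = 2, and there is no ∂_2, so H_1 ≅ Z^2.

(K is a triangulation of a wedge of 2 circles.)

H_0 = Z,  H_1 = Z^2.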